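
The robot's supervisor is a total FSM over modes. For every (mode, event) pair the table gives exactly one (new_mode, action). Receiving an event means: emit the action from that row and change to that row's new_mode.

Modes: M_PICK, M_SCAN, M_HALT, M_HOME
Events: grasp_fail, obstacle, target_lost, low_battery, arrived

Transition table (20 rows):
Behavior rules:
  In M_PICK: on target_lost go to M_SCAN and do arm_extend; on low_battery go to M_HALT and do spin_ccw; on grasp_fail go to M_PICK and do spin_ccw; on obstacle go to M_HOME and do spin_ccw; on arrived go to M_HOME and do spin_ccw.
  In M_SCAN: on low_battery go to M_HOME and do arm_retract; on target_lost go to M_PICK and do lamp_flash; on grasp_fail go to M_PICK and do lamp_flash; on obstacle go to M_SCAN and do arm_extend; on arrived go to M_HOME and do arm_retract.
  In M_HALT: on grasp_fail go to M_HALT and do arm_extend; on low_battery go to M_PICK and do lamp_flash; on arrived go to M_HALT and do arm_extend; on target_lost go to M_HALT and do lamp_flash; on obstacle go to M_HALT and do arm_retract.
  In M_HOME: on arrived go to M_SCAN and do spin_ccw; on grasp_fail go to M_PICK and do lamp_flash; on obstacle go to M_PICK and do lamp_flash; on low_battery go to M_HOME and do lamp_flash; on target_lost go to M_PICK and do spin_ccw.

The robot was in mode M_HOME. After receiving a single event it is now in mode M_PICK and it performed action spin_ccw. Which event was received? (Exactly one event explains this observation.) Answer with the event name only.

try grasp_fail: (M_HOME, grasp_fail) → (M_PICK, lamp_flash)
try obstacle: (M_HOME, obstacle) → (M_PICK, lamp_flash)
try target_lost: (M_HOME, target_lost) → (M_PICK, spin_ccw)  ← matches
try low_battery: (M_HOME, low_battery) → (M_HOME, lamp_flash)
try arrived: (M_HOME, arrived) → (M_SCAN, spin_ccw)

target_lost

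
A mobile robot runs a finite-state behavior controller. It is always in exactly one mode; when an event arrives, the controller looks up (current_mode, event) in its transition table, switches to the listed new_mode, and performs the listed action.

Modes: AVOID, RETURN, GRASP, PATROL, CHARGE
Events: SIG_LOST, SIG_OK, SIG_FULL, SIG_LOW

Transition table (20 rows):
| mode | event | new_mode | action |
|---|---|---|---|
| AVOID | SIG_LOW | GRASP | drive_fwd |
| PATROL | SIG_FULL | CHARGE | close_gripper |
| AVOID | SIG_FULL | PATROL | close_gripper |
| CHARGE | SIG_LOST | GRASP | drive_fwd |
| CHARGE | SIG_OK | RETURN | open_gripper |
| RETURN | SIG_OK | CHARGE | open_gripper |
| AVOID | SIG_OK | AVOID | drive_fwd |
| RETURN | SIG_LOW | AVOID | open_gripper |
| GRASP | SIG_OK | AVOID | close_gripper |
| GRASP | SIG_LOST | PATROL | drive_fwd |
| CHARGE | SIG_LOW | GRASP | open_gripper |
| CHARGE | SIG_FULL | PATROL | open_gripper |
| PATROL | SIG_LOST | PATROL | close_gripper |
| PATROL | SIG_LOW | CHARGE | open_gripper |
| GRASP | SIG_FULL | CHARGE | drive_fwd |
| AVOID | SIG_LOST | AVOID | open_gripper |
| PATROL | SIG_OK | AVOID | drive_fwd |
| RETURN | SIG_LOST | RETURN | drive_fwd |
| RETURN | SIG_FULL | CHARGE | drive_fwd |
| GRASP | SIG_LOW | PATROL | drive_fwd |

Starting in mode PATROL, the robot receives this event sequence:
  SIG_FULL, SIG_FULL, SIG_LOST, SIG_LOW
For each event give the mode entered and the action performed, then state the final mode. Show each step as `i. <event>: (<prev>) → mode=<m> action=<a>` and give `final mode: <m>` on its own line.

1. SIG_FULL: (PATROL) → mode=CHARGE action=close_gripper
2. SIG_FULL: (CHARGE) → mode=PATROL action=open_gripper
3. SIG_LOST: (PATROL) → mode=PATROL action=close_gripper
4. SIG_LOW: (PATROL) → mode=CHARGE action=open_gripper

final mode: CHARGE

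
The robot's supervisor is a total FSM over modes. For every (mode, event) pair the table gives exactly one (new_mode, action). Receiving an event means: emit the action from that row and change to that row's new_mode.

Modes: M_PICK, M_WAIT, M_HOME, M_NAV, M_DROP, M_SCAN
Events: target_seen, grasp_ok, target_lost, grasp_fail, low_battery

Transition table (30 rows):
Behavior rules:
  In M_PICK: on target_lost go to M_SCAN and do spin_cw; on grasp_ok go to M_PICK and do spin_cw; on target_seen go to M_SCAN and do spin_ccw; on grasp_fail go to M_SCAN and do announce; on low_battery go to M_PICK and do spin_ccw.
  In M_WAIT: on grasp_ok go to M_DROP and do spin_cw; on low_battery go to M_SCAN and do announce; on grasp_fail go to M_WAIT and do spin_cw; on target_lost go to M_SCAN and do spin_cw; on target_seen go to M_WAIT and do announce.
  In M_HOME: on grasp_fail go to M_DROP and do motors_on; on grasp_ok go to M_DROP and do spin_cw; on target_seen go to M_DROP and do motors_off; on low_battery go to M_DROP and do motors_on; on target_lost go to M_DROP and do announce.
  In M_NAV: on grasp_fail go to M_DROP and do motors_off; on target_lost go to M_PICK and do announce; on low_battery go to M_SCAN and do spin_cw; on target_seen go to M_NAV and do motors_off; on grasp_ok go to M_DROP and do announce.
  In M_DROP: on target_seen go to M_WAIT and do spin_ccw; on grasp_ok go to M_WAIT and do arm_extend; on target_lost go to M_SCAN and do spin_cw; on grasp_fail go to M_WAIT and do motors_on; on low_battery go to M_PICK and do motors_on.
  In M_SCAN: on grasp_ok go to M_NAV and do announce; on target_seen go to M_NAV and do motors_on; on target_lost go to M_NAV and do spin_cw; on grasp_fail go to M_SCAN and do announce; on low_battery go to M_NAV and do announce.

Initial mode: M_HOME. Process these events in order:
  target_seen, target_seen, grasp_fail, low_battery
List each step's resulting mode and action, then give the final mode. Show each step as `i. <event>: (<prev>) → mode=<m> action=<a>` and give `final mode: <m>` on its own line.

1. target_seen: (M_HOME) → mode=M_DROP action=motors_off
2. target_seen: (M_DROP) → mode=M_WAIT action=spin_ccw
3. grasp_fail: (M_WAIT) → mode=M_WAIT action=spin_cw
4. low_battery: (M_WAIT) → mode=M_SCAN action=announce

final mode: M_SCAN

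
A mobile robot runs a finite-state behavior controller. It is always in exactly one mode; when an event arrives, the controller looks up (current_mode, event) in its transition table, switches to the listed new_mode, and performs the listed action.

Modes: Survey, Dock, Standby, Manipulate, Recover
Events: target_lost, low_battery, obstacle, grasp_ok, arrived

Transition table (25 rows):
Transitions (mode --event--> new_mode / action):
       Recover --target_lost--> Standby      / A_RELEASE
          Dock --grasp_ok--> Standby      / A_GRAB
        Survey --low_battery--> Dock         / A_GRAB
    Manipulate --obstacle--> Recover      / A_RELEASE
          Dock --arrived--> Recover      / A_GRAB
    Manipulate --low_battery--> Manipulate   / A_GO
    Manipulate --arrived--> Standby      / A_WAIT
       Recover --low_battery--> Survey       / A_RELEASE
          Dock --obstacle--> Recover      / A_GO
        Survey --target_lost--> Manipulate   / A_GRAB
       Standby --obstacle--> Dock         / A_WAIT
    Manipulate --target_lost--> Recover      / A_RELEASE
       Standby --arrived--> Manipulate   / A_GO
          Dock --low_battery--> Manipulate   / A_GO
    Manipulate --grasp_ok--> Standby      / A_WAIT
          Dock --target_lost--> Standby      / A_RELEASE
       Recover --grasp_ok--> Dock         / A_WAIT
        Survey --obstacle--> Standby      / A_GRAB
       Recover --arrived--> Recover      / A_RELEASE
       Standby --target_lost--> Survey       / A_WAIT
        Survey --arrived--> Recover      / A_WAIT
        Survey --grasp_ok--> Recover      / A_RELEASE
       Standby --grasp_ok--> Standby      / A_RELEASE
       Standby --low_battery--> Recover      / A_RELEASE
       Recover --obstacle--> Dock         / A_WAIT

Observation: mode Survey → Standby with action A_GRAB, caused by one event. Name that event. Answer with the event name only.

obstacle

try target_lost: (Survey, target_lost) → (Manipulate, A_GRAB)
try low_battery: (Survey, low_battery) → (Dock, A_GRAB)
try obstacle: (Survey, obstacle) → (Standby, A_GRAB)  ← matches
try grasp_ok: (Survey, grasp_ok) → (Recover, A_RELEASE)
try arrived: (Survey, arrived) → (Recover, A_WAIT)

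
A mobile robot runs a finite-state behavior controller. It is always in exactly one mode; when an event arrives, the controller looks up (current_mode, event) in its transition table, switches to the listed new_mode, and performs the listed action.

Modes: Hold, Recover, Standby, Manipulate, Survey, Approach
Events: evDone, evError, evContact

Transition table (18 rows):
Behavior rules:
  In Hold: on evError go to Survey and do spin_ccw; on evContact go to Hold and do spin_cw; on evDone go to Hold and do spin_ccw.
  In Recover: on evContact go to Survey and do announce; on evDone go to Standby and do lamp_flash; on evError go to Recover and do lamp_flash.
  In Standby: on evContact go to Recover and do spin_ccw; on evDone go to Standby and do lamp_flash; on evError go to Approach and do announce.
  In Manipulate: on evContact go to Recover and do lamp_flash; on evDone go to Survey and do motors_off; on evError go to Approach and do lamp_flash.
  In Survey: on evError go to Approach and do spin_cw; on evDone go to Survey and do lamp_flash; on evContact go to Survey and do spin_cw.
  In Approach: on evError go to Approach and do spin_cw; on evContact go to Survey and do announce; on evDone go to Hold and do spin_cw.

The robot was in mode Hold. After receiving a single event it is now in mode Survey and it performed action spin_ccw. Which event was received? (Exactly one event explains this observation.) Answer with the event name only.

evError

try evDone: (Hold, evDone) → (Hold, spin_ccw)
try evError: (Hold, evError) → (Survey, spin_ccw)  ← matches
try evContact: (Hold, evContact) → (Hold, spin_cw)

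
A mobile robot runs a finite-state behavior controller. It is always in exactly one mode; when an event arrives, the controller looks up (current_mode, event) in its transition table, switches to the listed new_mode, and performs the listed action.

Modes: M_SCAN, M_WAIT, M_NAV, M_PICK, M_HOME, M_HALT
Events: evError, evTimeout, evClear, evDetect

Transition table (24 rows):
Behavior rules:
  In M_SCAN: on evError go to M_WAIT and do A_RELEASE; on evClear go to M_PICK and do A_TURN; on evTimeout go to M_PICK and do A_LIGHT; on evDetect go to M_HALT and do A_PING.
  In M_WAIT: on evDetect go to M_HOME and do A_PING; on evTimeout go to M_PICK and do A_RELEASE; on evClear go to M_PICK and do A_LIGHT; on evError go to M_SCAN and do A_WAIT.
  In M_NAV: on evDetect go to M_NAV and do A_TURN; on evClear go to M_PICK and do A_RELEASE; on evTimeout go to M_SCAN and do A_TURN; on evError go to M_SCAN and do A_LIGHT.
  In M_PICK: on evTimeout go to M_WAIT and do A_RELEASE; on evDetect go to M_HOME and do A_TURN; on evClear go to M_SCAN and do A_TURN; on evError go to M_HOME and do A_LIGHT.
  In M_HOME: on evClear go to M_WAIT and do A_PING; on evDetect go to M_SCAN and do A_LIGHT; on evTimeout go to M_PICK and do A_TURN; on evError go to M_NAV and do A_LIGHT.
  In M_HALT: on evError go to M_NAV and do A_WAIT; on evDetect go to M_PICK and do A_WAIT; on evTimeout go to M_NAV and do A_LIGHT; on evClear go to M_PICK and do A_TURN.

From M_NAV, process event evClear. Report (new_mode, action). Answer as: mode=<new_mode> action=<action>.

mode=M_PICK action=A_RELEASE

current mode = M_NAV; filter table to that mode:
  (M_NAV, evDetect) → (M_NAV, A_TURN)
  (M_NAV, evClear) → (M_PICK, A_RELEASE)  ← event matches
  (M_NAV, evTimeout) → (M_SCAN, A_TURN)
  (M_NAV, evError) → (M_SCAN, A_LIGHT)
event = evClear selects (M_PICK, A_RELEASE)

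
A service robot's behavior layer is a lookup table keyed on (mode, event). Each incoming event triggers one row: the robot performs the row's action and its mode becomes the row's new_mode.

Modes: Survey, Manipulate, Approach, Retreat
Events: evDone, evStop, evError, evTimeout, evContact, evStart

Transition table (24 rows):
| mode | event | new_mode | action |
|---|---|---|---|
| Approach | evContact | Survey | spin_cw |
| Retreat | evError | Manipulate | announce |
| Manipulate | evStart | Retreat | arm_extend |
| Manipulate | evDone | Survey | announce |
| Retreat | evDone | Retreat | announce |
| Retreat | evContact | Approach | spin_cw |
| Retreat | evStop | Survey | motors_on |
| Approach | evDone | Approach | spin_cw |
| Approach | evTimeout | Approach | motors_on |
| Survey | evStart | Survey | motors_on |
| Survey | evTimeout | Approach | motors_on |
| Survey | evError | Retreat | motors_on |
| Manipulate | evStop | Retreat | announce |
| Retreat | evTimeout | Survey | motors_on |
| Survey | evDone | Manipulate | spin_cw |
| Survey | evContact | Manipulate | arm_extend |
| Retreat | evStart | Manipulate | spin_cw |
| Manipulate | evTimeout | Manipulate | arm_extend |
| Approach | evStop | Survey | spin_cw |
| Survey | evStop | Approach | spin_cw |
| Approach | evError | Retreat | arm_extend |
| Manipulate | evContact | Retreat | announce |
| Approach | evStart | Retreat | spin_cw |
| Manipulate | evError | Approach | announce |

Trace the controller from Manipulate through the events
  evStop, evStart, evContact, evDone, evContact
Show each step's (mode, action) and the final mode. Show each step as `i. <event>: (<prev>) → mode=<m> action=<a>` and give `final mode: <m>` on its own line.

1. evStop: (Manipulate) → mode=Retreat action=announce
2. evStart: (Retreat) → mode=Manipulate action=spin_cw
3. evContact: (Manipulate) → mode=Retreat action=announce
4. evDone: (Retreat) → mode=Retreat action=announce
5. evContact: (Retreat) → mode=Approach action=spin_cw

final mode: Approach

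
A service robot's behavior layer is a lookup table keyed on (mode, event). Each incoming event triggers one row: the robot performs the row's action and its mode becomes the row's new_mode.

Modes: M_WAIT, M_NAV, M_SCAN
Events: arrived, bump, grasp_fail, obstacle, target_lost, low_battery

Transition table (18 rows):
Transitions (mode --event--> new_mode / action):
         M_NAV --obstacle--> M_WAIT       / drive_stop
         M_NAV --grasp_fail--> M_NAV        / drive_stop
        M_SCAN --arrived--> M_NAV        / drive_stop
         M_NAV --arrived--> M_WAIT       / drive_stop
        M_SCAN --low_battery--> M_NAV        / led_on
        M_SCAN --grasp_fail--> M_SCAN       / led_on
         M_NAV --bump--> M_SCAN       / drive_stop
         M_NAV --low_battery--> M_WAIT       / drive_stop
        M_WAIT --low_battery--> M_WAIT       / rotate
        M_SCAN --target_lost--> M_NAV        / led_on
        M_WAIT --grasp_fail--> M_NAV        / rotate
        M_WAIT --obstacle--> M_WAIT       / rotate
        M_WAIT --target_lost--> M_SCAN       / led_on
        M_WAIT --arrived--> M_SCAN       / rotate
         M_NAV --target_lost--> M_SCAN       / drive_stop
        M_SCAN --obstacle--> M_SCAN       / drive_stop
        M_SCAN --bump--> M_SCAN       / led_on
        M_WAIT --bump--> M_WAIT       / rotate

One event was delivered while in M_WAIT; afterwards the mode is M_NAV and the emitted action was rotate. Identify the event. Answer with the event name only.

try arrived: (M_WAIT, arrived) → (M_SCAN, rotate)
try bump: (M_WAIT, bump) → (M_WAIT, rotate)
try grasp_fail: (M_WAIT, grasp_fail) → (M_NAV, rotate)  ← matches
try obstacle: (M_WAIT, obstacle) → (M_WAIT, rotate)
try target_lost: (M_WAIT, target_lost) → (M_SCAN, led_on)
try low_battery: (M_WAIT, low_battery) → (M_WAIT, rotate)

grasp_fail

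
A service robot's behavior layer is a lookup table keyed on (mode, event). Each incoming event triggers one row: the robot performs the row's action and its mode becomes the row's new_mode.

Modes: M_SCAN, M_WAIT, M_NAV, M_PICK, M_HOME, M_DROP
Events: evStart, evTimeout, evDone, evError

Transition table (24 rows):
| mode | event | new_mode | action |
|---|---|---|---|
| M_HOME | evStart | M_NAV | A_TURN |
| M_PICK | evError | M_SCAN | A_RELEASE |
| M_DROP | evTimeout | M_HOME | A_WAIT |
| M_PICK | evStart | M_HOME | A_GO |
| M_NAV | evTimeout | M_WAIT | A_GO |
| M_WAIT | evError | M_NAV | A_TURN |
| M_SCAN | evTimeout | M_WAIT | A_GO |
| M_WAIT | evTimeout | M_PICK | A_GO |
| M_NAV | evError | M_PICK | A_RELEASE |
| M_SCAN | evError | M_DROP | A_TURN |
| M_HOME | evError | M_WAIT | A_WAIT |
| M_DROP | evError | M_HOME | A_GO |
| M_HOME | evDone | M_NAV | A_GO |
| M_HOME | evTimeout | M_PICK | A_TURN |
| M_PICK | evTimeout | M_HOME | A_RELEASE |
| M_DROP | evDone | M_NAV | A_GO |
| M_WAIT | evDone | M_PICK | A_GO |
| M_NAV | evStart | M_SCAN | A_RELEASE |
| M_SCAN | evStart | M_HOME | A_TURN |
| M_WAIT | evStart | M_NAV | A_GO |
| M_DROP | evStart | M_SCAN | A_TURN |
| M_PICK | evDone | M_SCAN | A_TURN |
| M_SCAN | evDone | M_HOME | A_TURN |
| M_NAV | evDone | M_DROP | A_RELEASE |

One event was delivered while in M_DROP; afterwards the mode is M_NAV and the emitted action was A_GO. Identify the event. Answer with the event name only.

evDone

try evStart: (M_DROP, evStart) → (M_SCAN, A_TURN)
try evTimeout: (M_DROP, evTimeout) → (M_HOME, A_WAIT)
try evDone: (M_DROP, evDone) → (M_NAV, A_GO)  ← matches
try evError: (M_DROP, evError) → (M_HOME, A_GO)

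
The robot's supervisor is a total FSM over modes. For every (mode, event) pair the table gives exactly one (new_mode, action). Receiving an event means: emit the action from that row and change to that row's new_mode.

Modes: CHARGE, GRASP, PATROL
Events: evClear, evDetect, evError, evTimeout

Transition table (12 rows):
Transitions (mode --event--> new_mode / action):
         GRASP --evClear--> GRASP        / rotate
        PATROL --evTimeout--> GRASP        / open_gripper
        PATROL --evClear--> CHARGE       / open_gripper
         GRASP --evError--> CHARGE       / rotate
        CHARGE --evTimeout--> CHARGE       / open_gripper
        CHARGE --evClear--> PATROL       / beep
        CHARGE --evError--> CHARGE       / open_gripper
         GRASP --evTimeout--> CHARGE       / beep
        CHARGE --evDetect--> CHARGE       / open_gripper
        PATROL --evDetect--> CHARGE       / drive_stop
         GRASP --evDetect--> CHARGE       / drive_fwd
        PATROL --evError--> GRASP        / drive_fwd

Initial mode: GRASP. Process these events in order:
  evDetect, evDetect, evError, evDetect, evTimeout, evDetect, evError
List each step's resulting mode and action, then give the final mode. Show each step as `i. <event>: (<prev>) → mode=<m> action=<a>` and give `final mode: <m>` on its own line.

final mode: CHARGE

1. evDetect: (GRASP) → mode=CHARGE action=drive_fwd
2. evDetect: (CHARGE) → mode=CHARGE action=open_gripper
3. evError: (CHARGE) → mode=CHARGE action=open_gripper
4. evDetect: (CHARGE) → mode=CHARGE action=open_gripper
5. evTimeout: (CHARGE) → mode=CHARGE action=open_gripper
6. evDetect: (CHARGE) → mode=CHARGE action=open_gripper
7. evError: (CHARGE) → mode=CHARGE action=open_gripper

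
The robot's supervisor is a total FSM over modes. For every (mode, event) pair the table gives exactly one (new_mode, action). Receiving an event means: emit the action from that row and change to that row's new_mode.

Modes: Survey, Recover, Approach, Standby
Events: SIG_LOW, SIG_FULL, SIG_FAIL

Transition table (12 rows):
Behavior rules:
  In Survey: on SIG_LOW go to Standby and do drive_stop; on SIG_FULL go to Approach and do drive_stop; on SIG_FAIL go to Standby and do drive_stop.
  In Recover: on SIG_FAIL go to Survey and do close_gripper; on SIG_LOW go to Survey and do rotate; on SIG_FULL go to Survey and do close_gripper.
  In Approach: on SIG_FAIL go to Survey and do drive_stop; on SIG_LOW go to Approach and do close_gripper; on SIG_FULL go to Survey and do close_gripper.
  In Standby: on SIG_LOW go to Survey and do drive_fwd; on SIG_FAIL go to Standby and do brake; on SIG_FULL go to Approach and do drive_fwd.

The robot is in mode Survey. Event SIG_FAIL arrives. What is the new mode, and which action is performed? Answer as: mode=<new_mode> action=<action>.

current mode = Survey; filter table to that mode:
  (Survey, SIG_LOW) → (Standby, drive_stop)
  (Survey, SIG_FULL) → (Approach, drive_stop)
  (Survey, SIG_FAIL) → (Standby, drive_stop)  ← event matches
event = SIG_FAIL selects (Standby, drive_stop)

mode=Standby action=drive_stop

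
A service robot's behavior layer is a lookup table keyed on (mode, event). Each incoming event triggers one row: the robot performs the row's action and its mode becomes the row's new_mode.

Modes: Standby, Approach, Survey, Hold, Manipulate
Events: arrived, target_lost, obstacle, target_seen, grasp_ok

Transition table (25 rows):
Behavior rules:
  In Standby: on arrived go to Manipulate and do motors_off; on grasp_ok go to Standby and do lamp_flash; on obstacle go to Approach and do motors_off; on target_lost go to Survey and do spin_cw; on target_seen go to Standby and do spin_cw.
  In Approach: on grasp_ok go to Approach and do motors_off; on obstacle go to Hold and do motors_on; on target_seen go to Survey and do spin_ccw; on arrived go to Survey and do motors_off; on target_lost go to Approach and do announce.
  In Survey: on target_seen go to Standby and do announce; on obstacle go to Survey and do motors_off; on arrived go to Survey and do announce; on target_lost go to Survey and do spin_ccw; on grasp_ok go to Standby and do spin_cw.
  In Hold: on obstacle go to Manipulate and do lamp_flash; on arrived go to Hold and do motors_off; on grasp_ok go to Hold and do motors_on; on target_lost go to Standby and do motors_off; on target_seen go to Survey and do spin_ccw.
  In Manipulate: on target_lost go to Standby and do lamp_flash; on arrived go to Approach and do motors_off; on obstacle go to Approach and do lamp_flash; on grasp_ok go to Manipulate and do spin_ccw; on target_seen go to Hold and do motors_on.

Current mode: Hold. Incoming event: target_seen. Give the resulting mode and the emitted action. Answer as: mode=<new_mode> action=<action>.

current mode = Hold; filter table to that mode:
  (Hold, obstacle) → (Manipulate, lamp_flash)
  (Hold, arrived) → (Hold, motors_off)
  (Hold, grasp_ok) → (Hold, motors_on)
  (Hold, target_lost) → (Standby, motors_off)
  (Hold, target_seen) → (Survey, spin_ccw)  ← event matches
event = target_seen selects (Survey, spin_ccw)

mode=Survey action=spin_ccw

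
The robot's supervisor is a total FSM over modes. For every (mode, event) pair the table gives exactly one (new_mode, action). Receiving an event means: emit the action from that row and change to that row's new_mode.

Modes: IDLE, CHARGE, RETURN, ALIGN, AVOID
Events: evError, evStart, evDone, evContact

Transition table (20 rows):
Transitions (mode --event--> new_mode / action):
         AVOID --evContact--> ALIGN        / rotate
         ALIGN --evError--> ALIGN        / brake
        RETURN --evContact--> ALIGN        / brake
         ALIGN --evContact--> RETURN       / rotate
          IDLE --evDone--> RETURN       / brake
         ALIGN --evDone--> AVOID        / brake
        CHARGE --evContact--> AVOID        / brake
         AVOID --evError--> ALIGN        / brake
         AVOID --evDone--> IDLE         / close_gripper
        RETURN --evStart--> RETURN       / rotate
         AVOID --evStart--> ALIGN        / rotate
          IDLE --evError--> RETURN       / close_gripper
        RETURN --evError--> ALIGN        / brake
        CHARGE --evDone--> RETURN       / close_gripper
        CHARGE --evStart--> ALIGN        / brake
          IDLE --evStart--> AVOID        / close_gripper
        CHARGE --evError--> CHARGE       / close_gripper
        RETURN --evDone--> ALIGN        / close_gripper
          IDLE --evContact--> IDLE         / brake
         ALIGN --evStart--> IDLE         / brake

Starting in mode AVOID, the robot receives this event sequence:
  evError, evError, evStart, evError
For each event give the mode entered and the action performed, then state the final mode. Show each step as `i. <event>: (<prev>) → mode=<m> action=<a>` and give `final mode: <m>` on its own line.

final mode: RETURN

1. evError: (AVOID) → mode=ALIGN action=brake
2. evError: (ALIGN) → mode=ALIGN action=brake
3. evStart: (ALIGN) → mode=IDLE action=brake
4. evError: (IDLE) → mode=RETURN action=close_gripper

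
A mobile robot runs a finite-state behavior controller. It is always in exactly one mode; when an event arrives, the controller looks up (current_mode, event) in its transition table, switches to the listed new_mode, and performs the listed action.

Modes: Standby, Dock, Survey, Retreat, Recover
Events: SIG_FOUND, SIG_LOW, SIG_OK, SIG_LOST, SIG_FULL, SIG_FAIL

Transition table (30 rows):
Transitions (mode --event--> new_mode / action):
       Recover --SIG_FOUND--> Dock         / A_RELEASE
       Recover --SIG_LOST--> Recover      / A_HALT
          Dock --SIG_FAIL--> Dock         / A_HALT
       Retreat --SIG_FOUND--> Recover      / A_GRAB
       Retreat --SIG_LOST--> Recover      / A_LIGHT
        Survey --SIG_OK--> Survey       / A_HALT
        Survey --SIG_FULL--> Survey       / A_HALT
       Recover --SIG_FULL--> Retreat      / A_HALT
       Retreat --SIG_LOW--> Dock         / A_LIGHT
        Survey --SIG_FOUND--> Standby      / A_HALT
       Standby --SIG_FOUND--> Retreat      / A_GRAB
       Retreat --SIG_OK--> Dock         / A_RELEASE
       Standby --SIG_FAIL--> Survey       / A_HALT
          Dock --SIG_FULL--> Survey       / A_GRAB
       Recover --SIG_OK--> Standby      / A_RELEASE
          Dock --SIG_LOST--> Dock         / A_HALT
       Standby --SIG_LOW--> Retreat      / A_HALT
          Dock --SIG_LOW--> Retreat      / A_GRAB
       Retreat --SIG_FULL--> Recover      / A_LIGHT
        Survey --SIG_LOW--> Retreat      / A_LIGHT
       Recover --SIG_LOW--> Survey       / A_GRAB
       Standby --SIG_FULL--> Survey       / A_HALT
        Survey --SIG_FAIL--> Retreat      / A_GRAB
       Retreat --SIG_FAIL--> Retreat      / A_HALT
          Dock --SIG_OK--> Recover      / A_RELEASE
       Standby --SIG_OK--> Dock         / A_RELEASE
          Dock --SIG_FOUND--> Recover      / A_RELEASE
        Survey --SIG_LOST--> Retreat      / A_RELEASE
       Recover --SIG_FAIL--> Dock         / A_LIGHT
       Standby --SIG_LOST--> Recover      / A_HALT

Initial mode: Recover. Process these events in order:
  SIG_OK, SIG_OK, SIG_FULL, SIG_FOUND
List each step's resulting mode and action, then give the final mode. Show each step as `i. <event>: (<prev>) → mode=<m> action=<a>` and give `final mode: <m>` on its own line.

final mode: Standby

1. SIG_OK: (Recover) → mode=Standby action=A_RELEASE
2. SIG_OK: (Standby) → mode=Dock action=A_RELEASE
3. SIG_FULL: (Dock) → mode=Survey action=A_GRAB
4. SIG_FOUND: (Survey) → mode=Standby action=A_HALT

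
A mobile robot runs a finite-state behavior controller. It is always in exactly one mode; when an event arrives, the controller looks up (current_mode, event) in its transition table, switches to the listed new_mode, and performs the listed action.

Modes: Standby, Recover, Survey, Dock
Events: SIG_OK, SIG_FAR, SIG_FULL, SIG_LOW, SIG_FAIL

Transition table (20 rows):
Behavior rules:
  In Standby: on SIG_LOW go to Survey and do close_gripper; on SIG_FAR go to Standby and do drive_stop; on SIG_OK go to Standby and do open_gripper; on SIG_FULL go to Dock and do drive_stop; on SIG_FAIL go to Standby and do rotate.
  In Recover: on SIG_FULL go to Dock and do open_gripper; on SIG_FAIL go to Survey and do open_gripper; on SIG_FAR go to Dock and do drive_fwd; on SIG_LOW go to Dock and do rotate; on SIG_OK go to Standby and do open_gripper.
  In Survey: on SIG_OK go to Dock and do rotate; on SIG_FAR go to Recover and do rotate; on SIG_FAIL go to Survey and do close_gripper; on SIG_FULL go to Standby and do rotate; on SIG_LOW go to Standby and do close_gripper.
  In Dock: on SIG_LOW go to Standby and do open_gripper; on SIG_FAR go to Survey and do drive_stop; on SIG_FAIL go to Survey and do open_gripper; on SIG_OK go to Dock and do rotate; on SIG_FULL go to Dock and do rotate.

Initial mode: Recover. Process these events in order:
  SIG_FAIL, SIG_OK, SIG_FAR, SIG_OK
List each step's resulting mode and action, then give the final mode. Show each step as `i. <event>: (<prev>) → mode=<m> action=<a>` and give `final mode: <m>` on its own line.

1. SIG_FAIL: (Recover) → mode=Survey action=open_gripper
2. SIG_OK: (Survey) → mode=Dock action=rotate
3. SIG_FAR: (Dock) → mode=Survey action=drive_stop
4. SIG_OK: (Survey) → mode=Dock action=rotate

final mode: Dock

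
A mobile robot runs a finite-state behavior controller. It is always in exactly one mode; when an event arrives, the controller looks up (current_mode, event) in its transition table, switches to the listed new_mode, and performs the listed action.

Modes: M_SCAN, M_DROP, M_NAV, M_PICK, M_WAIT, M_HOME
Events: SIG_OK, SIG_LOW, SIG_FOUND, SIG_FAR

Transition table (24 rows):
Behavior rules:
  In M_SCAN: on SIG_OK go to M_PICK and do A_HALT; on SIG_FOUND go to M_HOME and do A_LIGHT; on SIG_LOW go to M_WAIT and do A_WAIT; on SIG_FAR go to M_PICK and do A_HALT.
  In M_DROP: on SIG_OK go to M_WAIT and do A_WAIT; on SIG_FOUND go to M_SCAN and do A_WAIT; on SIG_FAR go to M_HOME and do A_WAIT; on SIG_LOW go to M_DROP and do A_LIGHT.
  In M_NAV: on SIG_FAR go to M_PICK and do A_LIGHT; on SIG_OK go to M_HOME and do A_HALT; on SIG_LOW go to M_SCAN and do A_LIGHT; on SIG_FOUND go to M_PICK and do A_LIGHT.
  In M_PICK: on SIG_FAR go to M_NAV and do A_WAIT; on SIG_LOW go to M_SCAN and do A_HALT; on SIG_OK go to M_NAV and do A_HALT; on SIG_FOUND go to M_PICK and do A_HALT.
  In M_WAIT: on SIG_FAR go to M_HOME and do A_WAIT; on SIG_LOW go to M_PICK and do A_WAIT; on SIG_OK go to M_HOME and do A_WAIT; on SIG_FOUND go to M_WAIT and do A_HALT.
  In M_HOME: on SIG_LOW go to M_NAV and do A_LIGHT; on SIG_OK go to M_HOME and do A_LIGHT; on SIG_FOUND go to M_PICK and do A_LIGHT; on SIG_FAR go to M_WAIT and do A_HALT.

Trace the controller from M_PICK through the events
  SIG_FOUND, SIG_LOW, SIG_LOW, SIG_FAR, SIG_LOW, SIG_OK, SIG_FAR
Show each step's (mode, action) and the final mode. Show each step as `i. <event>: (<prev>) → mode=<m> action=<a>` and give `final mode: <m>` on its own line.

final mode: M_WAIT

1. SIG_FOUND: (M_PICK) → mode=M_PICK action=A_HALT
2. SIG_LOW: (M_PICK) → mode=M_SCAN action=A_HALT
3. SIG_LOW: (M_SCAN) → mode=M_WAIT action=A_WAIT
4. SIG_FAR: (M_WAIT) → mode=M_HOME action=A_WAIT
5. SIG_LOW: (M_HOME) → mode=M_NAV action=A_LIGHT
6. SIG_OK: (M_NAV) → mode=M_HOME action=A_HALT
7. SIG_FAR: (M_HOME) → mode=M_WAIT action=A_HALT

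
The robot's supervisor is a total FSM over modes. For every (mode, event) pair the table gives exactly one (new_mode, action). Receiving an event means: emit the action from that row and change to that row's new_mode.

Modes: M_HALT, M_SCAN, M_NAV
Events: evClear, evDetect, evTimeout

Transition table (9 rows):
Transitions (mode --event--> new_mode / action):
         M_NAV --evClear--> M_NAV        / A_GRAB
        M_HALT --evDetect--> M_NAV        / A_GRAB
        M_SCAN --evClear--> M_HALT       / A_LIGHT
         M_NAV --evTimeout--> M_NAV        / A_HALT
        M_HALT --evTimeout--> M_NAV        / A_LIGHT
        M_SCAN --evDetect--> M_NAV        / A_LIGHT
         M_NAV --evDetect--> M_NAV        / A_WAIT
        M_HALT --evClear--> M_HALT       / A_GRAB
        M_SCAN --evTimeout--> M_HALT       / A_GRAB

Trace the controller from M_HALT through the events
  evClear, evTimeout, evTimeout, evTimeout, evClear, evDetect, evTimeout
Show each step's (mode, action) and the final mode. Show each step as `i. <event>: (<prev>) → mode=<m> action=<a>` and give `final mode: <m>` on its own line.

final mode: M_NAV

1. evClear: (M_HALT) → mode=M_HALT action=A_GRAB
2. evTimeout: (M_HALT) → mode=M_NAV action=A_LIGHT
3. evTimeout: (M_NAV) → mode=M_NAV action=A_HALT
4. evTimeout: (M_NAV) → mode=M_NAV action=A_HALT
5. evClear: (M_NAV) → mode=M_NAV action=A_GRAB
6. evDetect: (M_NAV) → mode=M_NAV action=A_WAIT
7. evTimeout: (M_NAV) → mode=M_NAV action=A_HALT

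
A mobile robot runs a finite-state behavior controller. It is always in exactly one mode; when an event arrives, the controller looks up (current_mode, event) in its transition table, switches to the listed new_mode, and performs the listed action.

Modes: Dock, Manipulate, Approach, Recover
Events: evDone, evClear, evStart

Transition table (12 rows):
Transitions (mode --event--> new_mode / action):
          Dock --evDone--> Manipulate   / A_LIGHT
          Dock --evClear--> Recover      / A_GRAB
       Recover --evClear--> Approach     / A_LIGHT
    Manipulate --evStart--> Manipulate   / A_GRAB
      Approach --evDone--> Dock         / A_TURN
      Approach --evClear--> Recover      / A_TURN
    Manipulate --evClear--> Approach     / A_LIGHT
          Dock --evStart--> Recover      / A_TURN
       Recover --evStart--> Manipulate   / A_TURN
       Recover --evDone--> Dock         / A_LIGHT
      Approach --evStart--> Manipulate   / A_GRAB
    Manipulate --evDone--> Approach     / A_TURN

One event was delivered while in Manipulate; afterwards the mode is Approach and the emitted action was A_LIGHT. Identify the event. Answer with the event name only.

try evDone: (Manipulate, evDone) → (Approach, A_TURN)
try evClear: (Manipulate, evClear) → (Approach, A_LIGHT)  ← matches
try evStart: (Manipulate, evStart) → (Manipulate, A_GRAB)

evClear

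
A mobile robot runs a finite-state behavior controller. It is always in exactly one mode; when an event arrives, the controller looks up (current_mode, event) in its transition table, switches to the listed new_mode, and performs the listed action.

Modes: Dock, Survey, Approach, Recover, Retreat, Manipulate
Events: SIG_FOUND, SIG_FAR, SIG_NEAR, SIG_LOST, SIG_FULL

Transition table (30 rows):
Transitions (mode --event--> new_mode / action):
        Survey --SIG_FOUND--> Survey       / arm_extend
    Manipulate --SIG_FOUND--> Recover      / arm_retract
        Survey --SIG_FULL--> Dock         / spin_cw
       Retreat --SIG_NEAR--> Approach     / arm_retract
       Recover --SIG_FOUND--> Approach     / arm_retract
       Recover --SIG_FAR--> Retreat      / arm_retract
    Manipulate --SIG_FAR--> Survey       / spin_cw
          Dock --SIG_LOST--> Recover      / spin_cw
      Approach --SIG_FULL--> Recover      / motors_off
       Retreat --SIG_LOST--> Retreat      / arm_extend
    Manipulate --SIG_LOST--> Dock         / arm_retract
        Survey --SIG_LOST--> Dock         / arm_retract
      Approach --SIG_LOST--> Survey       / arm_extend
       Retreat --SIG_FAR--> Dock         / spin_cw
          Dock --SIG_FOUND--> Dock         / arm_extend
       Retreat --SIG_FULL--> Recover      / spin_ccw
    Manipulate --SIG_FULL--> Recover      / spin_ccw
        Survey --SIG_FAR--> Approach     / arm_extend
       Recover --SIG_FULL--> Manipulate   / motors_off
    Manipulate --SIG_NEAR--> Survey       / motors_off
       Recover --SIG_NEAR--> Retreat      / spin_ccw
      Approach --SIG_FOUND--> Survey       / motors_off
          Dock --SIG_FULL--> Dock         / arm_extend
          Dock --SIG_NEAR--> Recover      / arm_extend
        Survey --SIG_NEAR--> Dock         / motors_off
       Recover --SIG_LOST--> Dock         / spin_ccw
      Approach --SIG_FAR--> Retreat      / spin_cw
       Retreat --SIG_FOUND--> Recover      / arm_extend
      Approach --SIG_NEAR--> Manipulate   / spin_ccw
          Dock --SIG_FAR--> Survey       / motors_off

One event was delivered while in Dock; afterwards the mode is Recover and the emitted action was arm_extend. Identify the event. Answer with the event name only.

SIG_NEAR

try SIG_FOUND: (Dock, SIG_FOUND) → (Dock, arm_extend)
try SIG_FAR: (Dock, SIG_FAR) → (Survey, motors_off)
try SIG_NEAR: (Dock, SIG_NEAR) → (Recover, arm_extend)  ← matches
try SIG_LOST: (Dock, SIG_LOST) → (Recover, spin_cw)
try SIG_FULL: (Dock, SIG_FULL) → (Dock, arm_extend)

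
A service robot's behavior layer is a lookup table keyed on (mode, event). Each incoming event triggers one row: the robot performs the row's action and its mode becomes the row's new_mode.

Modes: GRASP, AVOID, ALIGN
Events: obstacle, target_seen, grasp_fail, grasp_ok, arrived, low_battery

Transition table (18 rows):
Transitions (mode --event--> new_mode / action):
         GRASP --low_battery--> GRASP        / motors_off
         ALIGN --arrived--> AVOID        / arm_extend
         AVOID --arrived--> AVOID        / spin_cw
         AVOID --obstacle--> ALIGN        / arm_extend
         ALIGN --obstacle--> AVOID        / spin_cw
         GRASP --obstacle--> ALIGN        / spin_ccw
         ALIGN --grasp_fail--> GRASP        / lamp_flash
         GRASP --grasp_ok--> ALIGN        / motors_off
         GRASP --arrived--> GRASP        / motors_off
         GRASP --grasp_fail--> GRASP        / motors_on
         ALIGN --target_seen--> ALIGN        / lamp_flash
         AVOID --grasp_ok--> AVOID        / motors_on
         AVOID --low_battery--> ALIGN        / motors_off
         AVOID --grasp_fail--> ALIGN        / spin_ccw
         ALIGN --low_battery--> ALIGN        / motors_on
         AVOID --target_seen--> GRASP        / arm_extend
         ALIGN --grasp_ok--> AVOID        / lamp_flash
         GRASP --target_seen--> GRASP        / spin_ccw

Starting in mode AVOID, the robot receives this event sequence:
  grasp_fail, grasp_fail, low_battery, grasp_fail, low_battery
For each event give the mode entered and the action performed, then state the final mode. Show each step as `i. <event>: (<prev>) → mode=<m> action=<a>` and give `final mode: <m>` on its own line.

final mode: GRASP

1. grasp_fail: (AVOID) → mode=ALIGN action=spin_ccw
2. grasp_fail: (ALIGN) → mode=GRASP action=lamp_flash
3. low_battery: (GRASP) → mode=GRASP action=motors_off
4. grasp_fail: (GRASP) → mode=GRASP action=motors_on
5. low_battery: (GRASP) → mode=GRASP action=motors_off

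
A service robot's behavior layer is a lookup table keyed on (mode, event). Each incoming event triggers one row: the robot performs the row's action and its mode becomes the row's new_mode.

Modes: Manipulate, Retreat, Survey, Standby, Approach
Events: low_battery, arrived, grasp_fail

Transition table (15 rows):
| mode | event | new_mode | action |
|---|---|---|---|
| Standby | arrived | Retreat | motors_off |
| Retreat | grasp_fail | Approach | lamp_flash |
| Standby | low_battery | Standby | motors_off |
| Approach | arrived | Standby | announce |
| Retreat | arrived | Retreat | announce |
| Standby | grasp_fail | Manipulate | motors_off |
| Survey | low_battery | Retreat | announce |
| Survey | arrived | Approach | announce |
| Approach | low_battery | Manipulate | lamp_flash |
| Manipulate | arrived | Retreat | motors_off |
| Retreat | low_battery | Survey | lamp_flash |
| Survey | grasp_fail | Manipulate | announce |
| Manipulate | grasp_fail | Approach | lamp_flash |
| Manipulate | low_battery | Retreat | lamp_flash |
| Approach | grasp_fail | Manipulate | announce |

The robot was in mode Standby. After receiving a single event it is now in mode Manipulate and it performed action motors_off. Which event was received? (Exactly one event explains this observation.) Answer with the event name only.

try low_battery: (Standby, low_battery) → (Standby, motors_off)
try arrived: (Standby, arrived) → (Retreat, motors_off)
try grasp_fail: (Standby, grasp_fail) → (Manipulate, motors_off)  ← matches

grasp_fail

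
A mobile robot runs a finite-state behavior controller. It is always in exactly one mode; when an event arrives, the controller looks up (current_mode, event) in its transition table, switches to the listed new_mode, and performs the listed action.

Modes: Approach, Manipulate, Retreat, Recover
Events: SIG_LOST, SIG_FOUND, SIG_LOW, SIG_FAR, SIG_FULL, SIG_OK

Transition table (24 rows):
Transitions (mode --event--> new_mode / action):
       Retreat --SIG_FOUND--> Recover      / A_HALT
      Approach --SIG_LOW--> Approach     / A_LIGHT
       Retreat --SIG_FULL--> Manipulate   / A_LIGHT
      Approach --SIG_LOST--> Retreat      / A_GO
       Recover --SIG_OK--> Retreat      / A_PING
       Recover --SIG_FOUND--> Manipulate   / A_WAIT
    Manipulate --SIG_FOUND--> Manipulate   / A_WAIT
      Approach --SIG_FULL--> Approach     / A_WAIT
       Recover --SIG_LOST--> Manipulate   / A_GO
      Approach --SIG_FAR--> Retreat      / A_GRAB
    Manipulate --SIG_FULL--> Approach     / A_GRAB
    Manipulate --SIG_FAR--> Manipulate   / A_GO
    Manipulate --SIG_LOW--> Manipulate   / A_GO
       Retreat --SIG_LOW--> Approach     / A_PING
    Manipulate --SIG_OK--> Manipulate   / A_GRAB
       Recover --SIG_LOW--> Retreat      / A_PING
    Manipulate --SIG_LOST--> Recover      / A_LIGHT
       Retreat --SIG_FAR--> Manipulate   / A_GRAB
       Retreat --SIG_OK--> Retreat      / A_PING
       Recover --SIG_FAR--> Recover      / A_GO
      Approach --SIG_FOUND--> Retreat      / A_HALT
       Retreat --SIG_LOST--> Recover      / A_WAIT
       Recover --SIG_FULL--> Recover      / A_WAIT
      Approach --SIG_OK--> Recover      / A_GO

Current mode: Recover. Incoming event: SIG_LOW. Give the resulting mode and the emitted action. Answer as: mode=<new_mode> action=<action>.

mode=Retreat action=A_PING

current mode = Recover; filter table to that mode:
  (Recover, SIG_OK) → (Retreat, A_PING)
  (Recover, SIG_FOUND) → (Manipulate, A_WAIT)
  (Recover, SIG_LOST) → (Manipulate, A_GO)
  (Recover, SIG_LOW) → (Retreat, A_PING)  ← event matches
  (Recover, SIG_FAR) → (Recover, A_GO)
  (Recover, SIG_FULL) → (Recover, A_WAIT)
event = SIG_LOW selects (Retreat, A_PING)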